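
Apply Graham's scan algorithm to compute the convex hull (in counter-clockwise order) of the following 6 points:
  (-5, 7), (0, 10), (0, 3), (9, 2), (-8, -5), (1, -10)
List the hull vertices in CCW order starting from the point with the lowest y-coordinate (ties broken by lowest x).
Hull (CCW) = [(1, -10), (9, 2), (0, 10), (-5, 7), (-8, -5)]

Graham scan procedure:
  1. Find the pivot p₀ = point with lowest y (tie → lowest x): (1, -10).
  2. Sort the remaining points by polar angle around p₀.
  3. Walk through sorted points, maintaining a stack; pop the top while the last three entries make a non-left turn (cross product ≤ 0).
  4. Final stack is the convex hull in CCW order: (1, -10), (9, 2), (0, 10), (-5, 7), (-8, -5).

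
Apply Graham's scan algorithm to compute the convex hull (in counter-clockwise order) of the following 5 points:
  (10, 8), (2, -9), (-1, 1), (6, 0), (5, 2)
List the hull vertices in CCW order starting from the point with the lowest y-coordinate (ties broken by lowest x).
Hull (CCW) = [(2, -9), (10, 8), (-1, 1)]

Graham scan procedure:
  1. Find the pivot p₀ = point with lowest y (tie → lowest x): (2, -9).
  2. Sort the remaining points by polar angle around p₀.
  3. Walk through sorted points, maintaining a stack; pop the top while the last three entries make a non-left turn (cross product ≤ 0).
  4. Final stack is the convex hull in CCW order: (2, -9), (10, 8), (-1, 1).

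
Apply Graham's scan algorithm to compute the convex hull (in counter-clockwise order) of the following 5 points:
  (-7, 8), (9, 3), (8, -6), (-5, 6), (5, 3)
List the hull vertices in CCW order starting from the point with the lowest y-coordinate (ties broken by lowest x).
Hull (CCW) = [(8, -6), (9, 3), (-7, 8), (-5, 6)]

Graham scan procedure:
  1. Find the pivot p₀ = point with lowest y (tie → lowest x): (8, -6).
  2. Sort the remaining points by polar angle around p₀.
  3. Walk through sorted points, maintaining a stack; pop the top while the last three entries make a non-left turn (cross product ≤ 0).
  4. Final stack is the convex hull in CCW order: (8, -6), (9, 3), (-7, 8), (-5, 6).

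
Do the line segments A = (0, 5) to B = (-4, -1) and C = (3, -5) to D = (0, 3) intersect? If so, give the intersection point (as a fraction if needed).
No (intersection of containing lines falls outside at least one segment)

Parametrize and solve: t = 3/25, s = 29/25. At least one of these is outside [0, 1], so the segments do not intersect.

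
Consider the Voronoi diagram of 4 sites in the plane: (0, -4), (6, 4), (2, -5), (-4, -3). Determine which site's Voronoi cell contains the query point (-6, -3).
Nearest site = (-4, -3)

The Voronoi cell of site s contains exactly those query points closer to s than to any other site. Compute squared distances from q = (-6, -3) to each site:
  (-4 − -6)² + (-3 − -3)² = 4
  (0 − -6)² + (-4 − -3)² = 37
  (2 − -6)² + (-5 − -3)² = 68
  (6 − -6)² + (4 − -3)² = 193
Minimum is attained by (-4, -3), so q lies in its Voronoi cell.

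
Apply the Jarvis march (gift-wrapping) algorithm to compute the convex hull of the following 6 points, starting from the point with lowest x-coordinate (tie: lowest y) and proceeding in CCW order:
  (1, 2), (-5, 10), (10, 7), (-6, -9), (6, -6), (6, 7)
Hull (CCW) = [(-6, -9), (6, -6), (10, 7), (-5, 10)]

Jarvis march: at each step, from the current hull vertex p, select the next vertex q as the point such that every other point lies strictly to the left of (or on) the directed line p → q. (Equivalently: for every other point r, the cross product (q − p) × (r − p) ≥ 0.)
Starting point (lowest x, tie lowest y): (-6, -9). Wrap until returning to start. Resulting hull: (-6, -9), (6, -6), (10, 7), (-5, 10).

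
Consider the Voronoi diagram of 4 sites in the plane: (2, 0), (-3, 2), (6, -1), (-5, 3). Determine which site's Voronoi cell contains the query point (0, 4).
Nearest site = (-3, 2)

The Voronoi cell of site s contains exactly those query points closer to s than to any other site. Compute squared distances from q = (0, 4) to each site:
  (-3 − 0)² + (2 − 4)² = 13
  (2 − 0)² + (0 − 4)² = 20
  (-5 − 0)² + (3 − 4)² = 26
  (6 − 0)² + (-1 − 4)² = 61
Minimum is attained by (-3, 2), so q lies in its Voronoi cell.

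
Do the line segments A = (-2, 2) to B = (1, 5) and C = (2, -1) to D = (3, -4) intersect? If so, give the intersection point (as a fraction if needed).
No (intersection of containing lines falls outside at least one segment)

Parametrize and solve: t = 3/4, s = -7/4. At least one of these is outside [0, 1], so the segments do not intersect.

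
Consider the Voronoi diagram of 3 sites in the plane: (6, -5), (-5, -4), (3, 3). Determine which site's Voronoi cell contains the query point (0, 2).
Nearest site = (3, 3)

The Voronoi cell of site s contains exactly those query points closer to s than to any other site. Compute squared distances from q = (0, 2) to each site:
  (3 − 0)² + (3 − 2)² = 10
  (-5 − 0)² + (-4 − 2)² = 61
  (6 − 0)² + (-5 − 2)² = 85
Minimum is attained by (3, 3), so q lies in its Voronoi cell.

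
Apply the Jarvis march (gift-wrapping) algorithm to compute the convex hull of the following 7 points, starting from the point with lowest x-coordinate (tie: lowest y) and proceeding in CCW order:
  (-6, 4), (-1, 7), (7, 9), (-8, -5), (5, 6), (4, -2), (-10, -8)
Hull (CCW) = [(-10, -8), (4, -2), (7, 9), (-1, 7), (-6, 4)]

Jarvis march: at each step, from the current hull vertex p, select the next vertex q as the point such that every other point lies strictly to the left of (or on) the directed line p → q. (Equivalently: for every other point r, the cross product (q − p) × (r − p) ≥ 0.)
Starting point (lowest x, tie lowest y): (-10, -8). Wrap until returning to start. Resulting hull: (-10, -8), (4, -2), (7, 9), (-1, 7), (-6, 4).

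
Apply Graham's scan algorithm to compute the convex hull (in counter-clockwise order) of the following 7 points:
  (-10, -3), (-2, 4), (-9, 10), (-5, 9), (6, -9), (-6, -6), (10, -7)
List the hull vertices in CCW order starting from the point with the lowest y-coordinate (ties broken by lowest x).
Hull (CCW) = [(6, -9), (10, -7), (-5, 9), (-9, 10), (-10, -3), (-6, -6)]

Graham scan procedure:
  1. Find the pivot p₀ = point with lowest y (tie → lowest x): (6, -9).
  2. Sort the remaining points by polar angle around p₀.
  3. Walk through sorted points, maintaining a stack; pop the top while the last three entries make a non-left turn (cross product ≤ 0).
  4. Final stack is the convex hull in CCW order: (6, -9), (10, -7), (-5, 9), (-9, 10), (-10, -3), (-6, -6).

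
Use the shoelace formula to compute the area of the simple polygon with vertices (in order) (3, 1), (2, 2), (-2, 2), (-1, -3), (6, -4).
Area = 30

Shoelace formula: Area = (1/2) |Σ_i (x_i · y_{i+1} − x_{i+1} · y_i)| (indices mod n). Compute each cross term:
  (3)(2) − (2)(1) = 4
  (2)(2) − (-2)(2) = 8
  (-2)(-3) − (-1)(2) = 8
  (-1)(-4) − (6)(-3) = 22
  (6)(1) − (3)(-4) = 18
Sum = 60, so (signed) Area = 60/2 = 30, |Area| = 30.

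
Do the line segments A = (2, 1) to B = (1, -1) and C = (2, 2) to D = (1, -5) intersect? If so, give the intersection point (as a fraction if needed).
Yes; intersection at (9/5, 3/5) (t = 1/5 on AB, s = 1/5 on CD)

Parametrize AB as A + t(B − A) = (2 + -1 t, 1 + -2 t) and CD as C + s(D − C) = (2 + -1 s, 2 + -7 s). Solve the linear system for (t, s). Determinant = -5 ≠ 0, so a unique intersection of the containing lines exists. Solution: t = 1/5, s = 1/5 — both in [0, 1], so the segments cross. Intersection point: (9/5, 3/5).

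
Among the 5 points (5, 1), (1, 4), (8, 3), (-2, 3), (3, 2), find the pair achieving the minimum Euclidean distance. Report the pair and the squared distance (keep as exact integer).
Pair = ((5, 1), (3, 2)); squared distance = 5

Compute all C(5, 2) = 10 pairwise squared distances (x_i − x_j)² + (y_i − y_j)². The minimum is 5, attained by the pair ((5, 1), (3, 2)).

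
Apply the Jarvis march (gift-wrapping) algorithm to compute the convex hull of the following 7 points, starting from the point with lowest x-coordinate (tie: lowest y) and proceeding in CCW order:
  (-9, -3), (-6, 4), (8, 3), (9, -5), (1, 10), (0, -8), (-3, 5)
Hull (CCW) = [(-9, -3), (0, -8), (9, -5), (8, 3), (1, 10), (-6, 4)]

Jarvis march: at each step, from the current hull vertex p, select the next vertex q as the point such that every other point lies strictly to the left of (or on) the directed line p → q. (Equivalently: for every other point r, the cross product (q − p) × (r − p) ≥ 0.)
Starting point (lowest x, tie lowest y): (-9, -3). Wrap until returning to start. Resulting hull: (-9, -3), (0, -8), (9, -5), (8, 3), (1, 10), (-6, 4).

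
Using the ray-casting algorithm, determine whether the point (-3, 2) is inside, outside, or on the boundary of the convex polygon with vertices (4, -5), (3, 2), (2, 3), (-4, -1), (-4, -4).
The point (-3, 2) lies strictly outside the polygon

Cast a horizontal ray to the right from the query point and count how many polygon edges it crosses (each edge strictly once or zero times, handled with the usual half-open convention). 
Parity of crossings → even ⇒ outside.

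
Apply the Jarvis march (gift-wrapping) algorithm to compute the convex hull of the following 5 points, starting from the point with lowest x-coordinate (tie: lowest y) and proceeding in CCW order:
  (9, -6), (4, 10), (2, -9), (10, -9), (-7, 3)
Hull (CCW) = [(-7, 3), (2, -9), (10, -9), (4, 10)]

Jarvis march: at each step, from the current hull vertex p, select the next vertex q as the point such that every other point lies strictly to the left of (or on) the directed line p → q. (Equivalently: for every other point r, the cross product (q − p) × (r − p) ≥ 0.)
Starting point (lowest x, tie lowest y): (-7, 3). Wrap until returning to start. Resulting hull: (-7, 3), (2, -9), (10, -9), (4, 10).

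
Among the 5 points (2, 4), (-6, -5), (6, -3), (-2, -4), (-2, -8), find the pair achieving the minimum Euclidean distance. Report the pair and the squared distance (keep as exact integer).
Pair = ((-2, -4), (-2, -8)); squared distance = 16

Compute all C(5, 2) = 10 pairwise squared distances (x_i − x_j)² + (y_i − y_j)². The minimum is 16, attained by the pair ((-2, -4), (-2, -8)).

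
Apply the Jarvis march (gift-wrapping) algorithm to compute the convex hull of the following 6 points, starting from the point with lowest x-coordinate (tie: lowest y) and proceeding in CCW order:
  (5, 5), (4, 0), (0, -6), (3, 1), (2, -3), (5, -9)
Hull (CCW) = [(0, -6), (5, -9), (5, 5), (3, 1)]

Jarvis march: at each step, from the current hull vertex p, select the next vertex q as the point such that every other point lies strictly to the left of (or on) the directed line p → q. (Equivalently: for every other point r, the cross product (q − p) × (r − p) ≥ 0.)
Starting point (lowest x, tie lowest y): (0, -6). Wrap until returning to start. Resulting hull: (0, -6), (5, -9), (5, 5), (3, 1).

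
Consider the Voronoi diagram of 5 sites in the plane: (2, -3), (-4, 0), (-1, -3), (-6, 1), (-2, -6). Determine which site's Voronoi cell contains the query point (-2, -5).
Nearest site = (-2, -6)

The Voronoi cell of site s contains exactly those query points closer to s than to any other site. Compute squared distances from q = (-2, -5) to each site:
  (-2 − -2)² + (-6 − -5)² = 1
  (-1 − -2)² + (-3 − -5)² = 5
  (2 − -2)² + (-3 − -5)² = 20
  (-4 − -2)² + (0 − -5)² = 29
  (-6 − -2)² + (1 − -5)² = 52
Minimum is attained by (-2, -6), so q lies in its Voronoi cell.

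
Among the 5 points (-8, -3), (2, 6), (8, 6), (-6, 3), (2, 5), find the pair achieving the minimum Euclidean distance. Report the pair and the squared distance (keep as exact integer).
Pair = ((2, 6), (2, 5)); squared distance = 1

Compute all C(5, 2) = 10 pairwise squared distances (x_i − x_j)² + (y_i − y_j)². The minimum is 1, attained by the pair ((2, 6), (2, 5)).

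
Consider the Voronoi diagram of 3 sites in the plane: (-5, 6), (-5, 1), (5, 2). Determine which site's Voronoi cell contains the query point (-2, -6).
Nearest site = (-5, 1)

The Voronoi cell of site s contains exactly those query points closer to s than to any other site. Compute squared distances from q = (-2, -6) to each site:
  (-5 − -2)² + (1 − -6)² = 58
  (5 − -2)² + (2 − -6)² = 113
  (-5 − -2)² + (6 − -6)² = 153
Minimum is attained by (-5, 1), so q lies in its Voronoi cell.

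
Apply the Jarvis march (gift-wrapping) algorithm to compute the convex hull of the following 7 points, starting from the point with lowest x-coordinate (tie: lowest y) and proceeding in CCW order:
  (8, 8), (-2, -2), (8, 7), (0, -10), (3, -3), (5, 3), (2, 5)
Hull (CCW) = [(-2, -2), (0, -10), (8, 7), (8, 8), (2, 5)]

Jarvis march: at each step, from the current hull vertex p, select the next vertex q as the point such that every other point lies strictly to the left of (or on) the directed line p → q. (Equivalently: for every other point r, the cross product (q − p) × (r − p) ≥ 0.)
Starting point (lowest x, tie lowest y): (-2, -2). Wrap until returning to start. Resulting hull: (-2, -2), (0, -10), (8, 7), (8, 8), (2, 5).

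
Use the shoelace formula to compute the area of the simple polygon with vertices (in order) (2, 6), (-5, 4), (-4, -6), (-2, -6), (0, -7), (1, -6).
Area = 135/2

Shoelace formula: Area = (1/2) |Σ_i (x_i · y_{i+1} − x_{i+1} · y_i)| (indices mod n). Compute each cross term:
  (2)(4) − (-5)(6) = 38
  (-5)(-6) − (-4)(4) = 46
  (-4)(-6) − (-2)(-6) = 12
  (-2)(-7) − (0)(-6) = 14
  (0)(-6) − (1)(-7) = 7
  (1)(6) − (2)(-6) = 18
Sum = 135, so (signed) Area = 135/2 = 135/2, |Area| = 135/2.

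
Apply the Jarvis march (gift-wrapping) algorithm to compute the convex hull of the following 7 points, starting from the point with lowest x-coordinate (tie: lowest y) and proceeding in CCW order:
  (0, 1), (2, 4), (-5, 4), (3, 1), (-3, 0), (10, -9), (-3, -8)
Hull (CCW) = [(-5, 4), (-3, -8), (10, -9), (2, 4)]

Jarvis march: at each step, from the current hull vertex p, select the next vertex q as the point such that every other point lies strictly to the left of (or on) the directed line p → q. (Equivalently: for every other point r, the cross product (q − p) × (r − p) ≥ 0.)
Starting point (lowest x, tie lowest y): (-5, 4). Wrap until returning to start. Resulting hull: (-5, 4), (-3, -8), (10, -9), (2, 4).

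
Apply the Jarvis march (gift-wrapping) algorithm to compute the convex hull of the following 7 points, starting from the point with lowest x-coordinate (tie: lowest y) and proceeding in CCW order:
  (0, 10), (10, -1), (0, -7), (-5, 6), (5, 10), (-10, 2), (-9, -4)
Hull (CCW) = [(-10, 2), (-9, -4), (0, -7), (10, -1), (5, 10), (0, 10)]

Jarvis march: at each step, from the current hull vertex p, select the next vertex q as the point such that every other point lies strictly to the left of (or on) the directed line p → q. (Equivalently: for every other point r, the cross product (q − p) × (r − p) ≥ 0.)
Starting point (lowest x, tie lowest y): (-10, 2). Wrap until returning to start. Resulting hull: (-10, 2), (-9, -4), (0, -7), (10, -1), (5, 10), (0, 10).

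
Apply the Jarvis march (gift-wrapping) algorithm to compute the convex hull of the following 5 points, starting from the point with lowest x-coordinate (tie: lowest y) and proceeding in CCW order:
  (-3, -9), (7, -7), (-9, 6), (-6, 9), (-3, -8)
Hull (CCW) = [(-9, 6), (-3, -9), (7, -7), (-6, 9)]

Jarvis march: at each step, from the current hull vertex p, select the next vertex q as the point such that every other point lies strictly to the left of (or on) the directed line p → q. (Equivalently: for every other point r, the cross product (q − p) × (r − p) ≥ 0.)
Starting point (lowest x, tie lowest y): (-9, 6). Wrap until returning to start. Resulting hull: (-9, 6), (-3, -9), (7, -7), (-6, 9).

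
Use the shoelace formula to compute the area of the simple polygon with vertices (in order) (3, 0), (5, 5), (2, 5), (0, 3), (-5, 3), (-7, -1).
Area = 40

Shoelace formula: Area = (1/2) |Σ_i (x_i · y_{i+1} − x_{i+1} · y_i)| (indices mod n). Compute each cross term:
  (3)(5) − (5)(0) = 15
  (5)(5) − (2)(5) = 15
  (2)(3) − (0)(5) = 6
  (0)(3) − (-5)(3) = 15
  (-5)(-1) − (-7)(3) = 26
  (-7)(0) − (3)(-1) = 3
Sum = 80, so (signed) Area = 80/2 = 40, |Area| = 40.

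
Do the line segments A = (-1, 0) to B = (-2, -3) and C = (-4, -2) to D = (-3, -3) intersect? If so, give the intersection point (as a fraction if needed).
No (intersection of containing lines falls outside at least one segment)

Parametrize and solve: t = 5/4, s = 7/4. At least one of these is outside [0, 1], so the segments do not intersect.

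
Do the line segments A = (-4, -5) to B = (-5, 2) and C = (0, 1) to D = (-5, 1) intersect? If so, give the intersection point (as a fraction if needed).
Yes; intersection at (-34/7, 1) (t = 6/7 on AB, s = 34/35 on CD)

Parametrize AB as A + t(B − A) = (-4 + -1 t, -5 + 7 t) and CD as C + s(D − C) = (0 + -5 s, 1 + 0 s). Solve the linear system for (t, s). Determinant = -35 ≠ 0, so a unique intersection of the containing lines exists. Solution: t = 6/7, s = 34/35 — both in [0, 1], so the segments cross. Intersection point: (-34/7, 1).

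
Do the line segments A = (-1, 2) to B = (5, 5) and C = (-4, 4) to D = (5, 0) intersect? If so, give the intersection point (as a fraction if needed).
Yes; intersection at (-5/17, 40/17) (t = 2/17 on AB, s = 7/17 on CD)

Parametrize AB as A + t(B − A) = (-1 + 6 t, 2 + 3 t) and CD as C + s(D − C) = (-4 + 9 s, 4 + -4 s). Solve the linear system for (t, s). Determinant = 51 ≠ 0, so a unique intersection of the containing lines exists. Solution: t = 2/17, s = 7/17 — both in [0, 1], so the segments cross. Intersection point: (-5/17, 40/17).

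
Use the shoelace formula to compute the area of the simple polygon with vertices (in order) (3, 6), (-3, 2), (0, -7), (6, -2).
Area = 129/2

Shoelace formula: Area = (1/2) |Σ_i (x_i · y_{i+1} − x_{i+1} · y_i)| (indices mod n). Compute each cross term:
  (3)(2) − (-3)(6) = 24
  (-3)(-7) − (0)(2) = 21
  (0)(-2) − (6)(-7) = 42
  (6)(6) − (3)(-2) = 42
Sum = 129, so (signed) Area = 129/2 = 129/2, |Area| = 129/2.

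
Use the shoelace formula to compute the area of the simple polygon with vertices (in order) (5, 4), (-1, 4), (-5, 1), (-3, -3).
Area = 32

Shoelace formula: Area = (1/2) |Σ_i (x_i · y_{i+1} − x_{i+1} · y_i)| (indices mod n). Compute each cross term:
  (5)(4) − (-1)(4) = 24
  (-1)(1) − (-5)(4) = 19
  (-5)(-3) − (-3)(1) = 18
  (-3)(4) − (5)(-3) = 3
Sum = 64, so (signed) Area = 64/2 = 32, |Area| = 32.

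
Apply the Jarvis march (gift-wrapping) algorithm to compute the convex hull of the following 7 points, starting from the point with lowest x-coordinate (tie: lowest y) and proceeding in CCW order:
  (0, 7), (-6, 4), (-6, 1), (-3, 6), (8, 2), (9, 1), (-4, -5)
Hull (CCW) = [(-6, 1), (-4, -5), (9, 1), (8, 2), (0, 7), (-3, 6), (-6, 4)]

Jarvis march: at each step, from the current hull vertex p, select the next vertex q as the point such that every other point lies strictly to the left of (or on) the directed line p → q. (Equivalently: for every other point r, the cross product (q − p) × (r − p) ≥ 0.)
Starting point (lowest x, tie lowest y): (-6, 1). Wrap until returning to start. Resulting hull: (-6, 1), (-4, -5), (9, 1), (8, 2), (0, 7), (-3, 6), (-6, 4).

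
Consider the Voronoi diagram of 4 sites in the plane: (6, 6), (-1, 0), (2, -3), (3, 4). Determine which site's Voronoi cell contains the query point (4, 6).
Nearest site = (6, 6)

The Voronoi cell of site s contains exactly those query points closer to s than to any other site. Compute squared distances from q = (4, 6) to each site:
  (6 − 4)² + (6 − 6)² = 4
  (3 − 4)² + (4 − 6)² = 5
  (-1 − 4)² + (0 − 6)² = 61
  (2 − 4)² + (-3 − 6)² = 85
Minimum is attained by (6, 6), so q lies in its Voronoi cell.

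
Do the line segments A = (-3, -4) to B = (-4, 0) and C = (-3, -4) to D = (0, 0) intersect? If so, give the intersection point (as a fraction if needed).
Yes; intersection at (-3, -4) (t = 0 on AB, s = 0 on CD)

Parametrize AB as A + t(B − A) = (-3 + -1 t, -4 + 4 t) and CD as C + s(D − C) = (-3 + 3 s, -4 + 4 s). Solve the linear system for (t, s). Determinant = 16 ≠ 0, so a unique intersection of the containing lines exists. Solution: t = 0, s = 0 — both in [0, 1], so the segments cross. Intersection point: (-3, -4).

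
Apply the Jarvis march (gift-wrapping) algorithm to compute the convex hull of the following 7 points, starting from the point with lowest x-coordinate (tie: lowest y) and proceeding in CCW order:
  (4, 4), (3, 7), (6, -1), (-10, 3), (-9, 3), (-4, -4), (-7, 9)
Hull (CCW) = [(-10, 3), (-4, -4), (6, -1), (3, 7), (-7, 9)]

Jarvis march: at each step, from the current hull vertex p, select the next vertex q as the point such that every other point lies strictly to the left of (or on) the directed line p → q. (Equivalently: for every other point r, the cross product (q − p) × (r − p) ≥ 0.)
Starting point (lowest x, tie lowest y): (-10, 3). Wrap until returning to start. Resulting hull: (-10, 3), (-4, -4), (6, -1), (3, 7), (-7, 9).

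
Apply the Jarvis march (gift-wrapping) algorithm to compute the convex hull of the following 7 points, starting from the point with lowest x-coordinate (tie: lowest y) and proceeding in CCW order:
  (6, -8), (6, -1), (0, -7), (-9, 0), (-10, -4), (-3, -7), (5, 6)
Hull (CCW) = [(-10, -4), (-3, -7), (6, -8), (6, -1), (5, 6), (-9, 0)]

Jarvis march: at each step, from the current hull vertex p, select the next vertex q as the point such that every other point lies strictly to the left of (or on) the directed line p → q. (Equivalently: for every other point r, the cross product (q − p) × (r − p) ≥ 0.)
Starting point (lowest x, tie lowest y): (-10, -4). Wrap until returning to start. Resulting hull: (-10, -4), (-3, -7), (6, -8), (6, -1), (5, 6), (-9, 0).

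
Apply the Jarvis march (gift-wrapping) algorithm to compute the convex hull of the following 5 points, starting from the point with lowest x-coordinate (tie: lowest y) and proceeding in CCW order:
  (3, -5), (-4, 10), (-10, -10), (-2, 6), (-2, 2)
Hull (CCW) = [(-10, -10), (3, -5), (-2, 6), (-4, 10)]

Jarvis march: at each step, from the current hull vertex p, select the next vertex q as the point such that every other point lies strictly to the left of (or on) the directed line p → q. (Equivalently: for every other point r, the cross product (q − p) × (r − p) ≥ 0.)
Starting point (lowest x, tie lowest y): (-10, -10). Wrap until returning to start. Resulting hull: (-10, -10), (3, -5), (-2, 6), (-4, 10).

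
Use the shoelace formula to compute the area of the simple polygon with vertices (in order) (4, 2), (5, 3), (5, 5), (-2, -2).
Area = 8

Shoelace formula: Area = (1/2) |Σ_i (x_i · y_{i+1} − x_{i+1} · y_i)| (indices mod n). Compute each cross term:
  (4)(3) − (5)(2) = 2
  (5)(5) − (5)(3) = 10
  (5)(-2) − (-2)(5) = 0
  (-2)(2) − (4)(-2) = 4
Sum = 16, so (signed) Area = 16/2 = 8, |Area| = 8.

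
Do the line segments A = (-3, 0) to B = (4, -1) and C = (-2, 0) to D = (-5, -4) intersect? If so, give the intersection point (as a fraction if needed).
Yes; intersection at (-65/31, -4/31) (t = 4/31 on AB, s = 1/31 on CD)

Parametrize AB as A + t(B − A) = (-3 + 7 t, 0 + -1 t) and CD as C + s(D − C) = (-2 + -3 s, 0 + -4 s). Solve the linear system for (t, s). Determinant = 31 ≠ 0, so a unique intersection of the containing lines exists. Solution: t = 4/31, s = 1/31 — both in [0, 1], so the segments cross. Intersection point: (-65/31, -4/31).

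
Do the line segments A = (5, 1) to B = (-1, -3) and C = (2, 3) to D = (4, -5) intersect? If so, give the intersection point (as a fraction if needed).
Yes; intersection at (20/7, -3/7) (t = 5/14 on AB, s = 3/7 on CD)

Parametrize AB as A + t(B − A) = (5 + -6 t, 1 + -4 t) and CD as C + s(D − C) = (2 + 2 s, 3 + -8 s). Solve the linear system for (t, s). Determinant = -56 ≠ 0, so a unique intersection of the containing lines exists. Solution: t = 5/14, s = 3/7 — both in [0, 1], so the segments cross. Intersection point: (20/7, -3/7).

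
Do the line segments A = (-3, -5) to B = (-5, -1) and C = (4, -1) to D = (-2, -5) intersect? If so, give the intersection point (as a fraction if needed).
No (intersection of containing lines falls outside at least one segment)

Parametrize and solve: t = -1/8, s = 9/8. At least one of these is outside [0, 1], so the segments do not intersect.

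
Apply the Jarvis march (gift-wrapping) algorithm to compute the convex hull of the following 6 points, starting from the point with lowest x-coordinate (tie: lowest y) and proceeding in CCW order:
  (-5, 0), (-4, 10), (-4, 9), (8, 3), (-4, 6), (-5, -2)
Hull (CCW) = [(-5, -2), (8, 3), (-4, 10), (-5, 0)]

Jarvis march: at each step, from the current hull vertex p, select the next vertex q as the point such that every other point lies strictly to the left of (or on) the directed line p → q. (Equivalently: for every other point r, the cross product (q − p) × (r − p) ≥ 0.)
Starting point (lowest x, tie lowest y): (-5, -2). Wrap until returning to start. Resulting hull: (-5, -2), (8, 3), (-4, 10), (-5, 0).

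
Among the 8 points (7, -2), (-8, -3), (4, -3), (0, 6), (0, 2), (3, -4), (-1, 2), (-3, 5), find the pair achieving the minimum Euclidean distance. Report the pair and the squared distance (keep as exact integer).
Pair = ((0, 2), (-1, 2)); squared distance = 1

Compute all C(8, 2) = 28 pairwise squared distances (x_i − x_j)² + (y_i − y_j)². The minimum is 1, attained by the pair ((0, 2), (-1, 2)).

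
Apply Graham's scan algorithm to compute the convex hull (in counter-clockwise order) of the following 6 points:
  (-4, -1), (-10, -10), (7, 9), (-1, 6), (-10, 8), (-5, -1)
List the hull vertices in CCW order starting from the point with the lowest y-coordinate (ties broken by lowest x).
Hull (CCW) = [(-10, -10), (7, 9), (-10, 8)]

Graham scan procedure:
  1. Find the pivot p₀ = point with lowest y (tie → lowest x): (-10, -10).
  2. Sort the remaining points by polar angle around p₀.
  3. Walk through sorted points, maintaining a stack; pop the top while the last three entries make a non-left turn (cross product ≤ 0).
  4. Final stack is the convex hull in CCW order: (-10, -10), (7, 9), (-10, 8).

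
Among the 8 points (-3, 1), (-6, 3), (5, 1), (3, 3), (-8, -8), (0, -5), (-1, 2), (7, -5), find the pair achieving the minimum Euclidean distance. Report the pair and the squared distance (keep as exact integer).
Pair = ((-3, 1), (-1, 2)); squared distance = 5

Compute all C(8, 2) = 28 pairwise squared distances (x_i − x_j)² + (y_i − y_j)². The minimum is 5, attained by the pair ((-3, 1), (-1, 2)).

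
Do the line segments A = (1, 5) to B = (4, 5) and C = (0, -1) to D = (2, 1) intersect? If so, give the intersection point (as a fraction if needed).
No (intersection of containing lines falls outside at least one segment)

Parametrize and solve: t = 5/3, s = 3. At least one of these is outside [0, 1], so the segments do not intersect.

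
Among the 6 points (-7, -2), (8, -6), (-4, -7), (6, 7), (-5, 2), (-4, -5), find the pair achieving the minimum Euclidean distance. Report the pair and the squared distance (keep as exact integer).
Pair = ((-4, -7), (-4, -5)); squared distance = 4

Compute all C(6, 2) = 15 pairwise squared distances (x_i − x_j)² + (y_i − y_j)². The minimum is 4, attained by the pair ((-4, -7), (-4, -5)).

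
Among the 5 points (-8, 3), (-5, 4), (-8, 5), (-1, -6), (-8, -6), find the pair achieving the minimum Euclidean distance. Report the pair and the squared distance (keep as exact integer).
Pair = ((-8, 3), (-8, 5)); squared distance = 4

Compute all C(5, 2) = 10 pairwise squared distances (x_i − x_j)² + (y_i − y_j)². The minimum is 4, attained by the pair ((-8, 3), (-8, 5)).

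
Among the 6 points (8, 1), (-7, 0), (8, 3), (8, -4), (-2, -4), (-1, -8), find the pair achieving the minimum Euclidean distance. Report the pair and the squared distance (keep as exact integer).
Pair = ((8, 1), (8, 3)); squared distance = 4

Compute all C(6, 2) = 15 pairwise squared distances (x_i − x_j)² + (y_i − y_j)². The minimum is 4, attained by the pair ((8, 1), (8, 3)).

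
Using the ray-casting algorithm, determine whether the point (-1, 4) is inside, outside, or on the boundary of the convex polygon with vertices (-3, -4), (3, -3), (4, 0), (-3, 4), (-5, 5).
The point (-1, 4) lies strictly outside the polygon

Cast a horizontal ray to the right from the query point and count how many polygon edges it crosses (each edge strictly once or zero times, handled with the usual half-open convention). 
Parity of crossings → even ⇒ outside.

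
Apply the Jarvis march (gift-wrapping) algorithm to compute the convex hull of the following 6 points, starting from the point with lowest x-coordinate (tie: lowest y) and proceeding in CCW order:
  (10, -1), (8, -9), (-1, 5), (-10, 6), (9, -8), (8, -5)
Hull (CCW) = [(-10, 6), (8, -9), (9, -8), (10, -1), (-1, 5)]

Jarvis march: at each step, from the current hull vertex p, select the next vertex q as the point such that every other point lies strictly to the left of (or on) the directed line p → q. (Equivalently: for every other point r, the cross product (q − p) × (r − p) ≥ 0.)
Starting point (lowest x, tie lowest y): (-10, 6). Wrap until returning to start. Resulting hull: (-10, 6), (8, -9), (9, -8), (10, -1), (-1, 5).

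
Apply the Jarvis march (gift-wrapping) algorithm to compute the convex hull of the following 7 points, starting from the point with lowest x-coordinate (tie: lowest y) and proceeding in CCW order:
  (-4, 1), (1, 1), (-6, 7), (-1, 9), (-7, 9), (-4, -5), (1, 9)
Hull (CCW) = [(-7, 9), (-4, -5), (1, 1), (1, 9)]

Jarvis march: at each step, from the current hull vertex p, select the next vertex q as the point such that every other point lies strictly to the left of (or on) the directed line p → q. (Equivalently: for every other point r, the cross product (q − p) × (r − p) ≥ 0.)
Starting point (lowest x, tie lowest y): (-7, 9). Wrap until returning to start. Resulting hull: (-7, 9), (-4, -5), (1, 1), (1, 9).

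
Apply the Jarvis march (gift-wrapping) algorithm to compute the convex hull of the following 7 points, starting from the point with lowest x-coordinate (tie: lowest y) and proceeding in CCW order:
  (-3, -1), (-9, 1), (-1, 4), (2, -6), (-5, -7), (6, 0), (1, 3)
Hull (CCW) = [(-9, 1), (-5, -7), (2, -6), (6, 0), (1, 3), (-1, 4)]

Jarvis march: at each step, from the current hull vertex p, select the next vertex q as the point such that every other point lies strictly to the left of (or on) the directed line p → q. (Equivalently: for every other point r, the cross product (q − p) × (r − p) ≥ 0.)
Starting point (lowest x, tie lowest y): (-9, 1). Wrap until returning to start. Resulting hull: (-9, 1), (-5, -7), (2, -6), (6, 0), (1, 3), (-1, 4).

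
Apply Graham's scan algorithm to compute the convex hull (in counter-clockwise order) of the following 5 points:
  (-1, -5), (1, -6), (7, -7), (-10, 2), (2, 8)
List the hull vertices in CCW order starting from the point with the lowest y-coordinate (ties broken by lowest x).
Hull (CCW) = [(7, -7), (2, 8), (-10, 2), (-1, -5), (1, -6)]

Graham scan procedure:
  1. Find the pivot p₀ = point with lowest y (tie → lowest x): (7, -7).
  2. Sort the remaining points by polar angle around p₀.
  3. Walk through sorted points, maintaining a stack; pop the top while the last three entries make a non-left turn (cross product ≤ 0).
  4. Final stack is the convex hull in CCW order: (7, -7), (2, 8), (-10, 2), (-1, -5), (1, -6).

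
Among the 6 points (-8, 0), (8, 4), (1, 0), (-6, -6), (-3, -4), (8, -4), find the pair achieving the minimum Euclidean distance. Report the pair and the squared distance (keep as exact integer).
Pair = ((-6, -6), (-3, -4)); squared distance = 13

Compute all C(6, 2) = 15 pairwise squared distances (x_i − x_j)² + (y_i − y_j)². The minimum is 13, attained by the pair ((-6, -6), (-3, -4)).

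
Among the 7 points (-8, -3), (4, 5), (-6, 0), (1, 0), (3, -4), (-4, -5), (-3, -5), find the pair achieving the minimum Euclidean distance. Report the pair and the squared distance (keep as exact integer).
Pair = ((-4, -5), (-3, -5)); squared distance = 1

Compute all C(7, 2) = 21 pairwise squared distances (x_i − x_j)² + (y_i − y_j)². The minimum is 1, attained by the pair ((-4, -5), (-3, -5)).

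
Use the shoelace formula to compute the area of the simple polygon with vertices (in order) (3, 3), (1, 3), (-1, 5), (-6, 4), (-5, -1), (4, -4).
Area = 57

Shoelace formula: Area = (1/2) |Σ_i (x_i · y_{i+1} − x_{i+1} · y_i)| (indices mod n). Compute each cross term:
  (3)(3) − (1)(3) = 6
  (1)(5) − (-1)(3) = 8
  (-1)(4) − (-6)(5) = 26
  (-6)(-1) − (-5)(4) = 26
  (-5)(-4) − (4)(-1) = 24
  (4)(3) − (3)(-4) = 24
Sum = 114, so (signed) Area = 114/2 = 57, |Area| = 57.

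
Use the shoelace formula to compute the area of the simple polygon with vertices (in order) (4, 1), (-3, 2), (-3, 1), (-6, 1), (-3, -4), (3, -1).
Area = 33

Shoelace formula: Area = (1/2) |Σ_i (x_i · y_{i+1} − x_{i+1} · y_i)| (indices mod n). Compute each cross term:
  (4)(2) − (-3)(1) = 11
  (-3)(1) − (-3)(2) = 3
  (-3)(1) − (-6)(1) = 3
  (-6)(-4) − (-3)(1) = 27
  (-3)(-1) − (3)(-4) = 15
  (3)(1) − (4)(-1) = 7
Sum = 66, so (signed) Area = 66/2 = 33, |Area| = 33.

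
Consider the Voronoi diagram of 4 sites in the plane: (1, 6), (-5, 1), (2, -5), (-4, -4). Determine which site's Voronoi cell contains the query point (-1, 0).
Nearest site = (-5, 1)

The Voronoi cell of site s contains exactly those query points closer to s than to any other site. Compute squared distances from q = (-1, 0) to each site:
  (-5 − -1)² + (1 − 0)² = 17
  (-4 − -1)² + (-4 − 0)² = 25
  (2 − -1)² + (-5 − 0)² = 34
  (1 − -1)² + (6 − 0)² = 40
Minimum is attained by (-5, 1), so q lies in its Voronoi cell.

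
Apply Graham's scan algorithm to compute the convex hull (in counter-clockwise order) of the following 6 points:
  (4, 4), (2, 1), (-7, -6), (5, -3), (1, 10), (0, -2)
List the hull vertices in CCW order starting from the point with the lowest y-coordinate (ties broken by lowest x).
Hull (CCW) = [(-7, -6), (5, -3), (4, 4), (1, 10)]

Graham scan procedure:
  1. Find the pivot p₀ = point with lowest y (tie → lowest x): (-7, -6).
  2. Sort the remaining points by polar angle around p₀.
  3. Walk through sorted points, maintaining a stack; pop the top while the last three entries make a non-left turn (cross product ≤ 0).
  4. Final stack is the convex hull in CCW order: (-7, -6), (5, -3), (4, 4), (1, 10).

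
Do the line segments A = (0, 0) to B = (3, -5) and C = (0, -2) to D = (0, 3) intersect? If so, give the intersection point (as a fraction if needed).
Yes; intersection at (0, 0) (t = 0 on AB, s = 2/5 on CD)

Parametrize AB as A + t(B − A) = (0 + 3 t, 0 + -5 t) and CD as C + s(D − C) = (0 + 0 s, -2 + 5 s). Solve the linear system for (t, s). Determinant = -15 ≠ 0, so a unique intersection of the containing lines exists. Solution: t = 0, s = 2/5 — both in [0, 1], so the segments cross. Intersection point: (0, 0).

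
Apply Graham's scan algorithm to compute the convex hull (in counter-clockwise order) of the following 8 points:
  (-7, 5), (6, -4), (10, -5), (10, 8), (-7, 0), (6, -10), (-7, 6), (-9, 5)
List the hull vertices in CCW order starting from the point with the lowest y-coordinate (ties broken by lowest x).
Hull (CCW) = [(6, -10), (10, -5), (10, 8), (-7, 6), (-9, 5), (-7, 0)]

Graham scan procedure:
  1. Find the pivot p₀ = point with lowest y (tie → lowest x): (6, -10).
  2. Sort the remaining points by polar angle around p₀.
  3. Walk through sorted points, maintaining a stack; pop the top while the last three entries make a non-left turn (cross product ≤ 0).
  4. Final stack is the convex hull in CCW order: (6, -10), (10, -5), (10, 8), (-7, 6), (-9, 5), (-7, 0).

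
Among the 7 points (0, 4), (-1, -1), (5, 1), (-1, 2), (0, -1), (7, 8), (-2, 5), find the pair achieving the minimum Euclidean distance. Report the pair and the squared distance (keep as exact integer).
Pair = ((-1, -1), (0, -1)); squared distance = 1

Compute all C(7, 2) = 21 pairwise squared distances (x_i − x_j)² + (y_i − y_j)². The minimum is 1, attained by the pair ((-1, -1), (0, -1)).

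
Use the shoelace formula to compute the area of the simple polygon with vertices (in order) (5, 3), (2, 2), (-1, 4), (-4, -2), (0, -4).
Area = 34

Shoelace formula: Area = (1/2) |Σ_i (x_i · y_{i+1} − x_{i+1} · y_i)| (indices mod n). Compute each cross term:
  (5)(2) − (2)(3) = 4
  (2)(4) − (-1)(2) = 10
  (-1)(-2) − (-4)(4) = 18
  (-4)(-4) − (0)(-2) = 16
  (0)(3) − (5)(-4) = 20
Sum = 68, so (signed) Area = 68/2 = 34, |Area| = 34.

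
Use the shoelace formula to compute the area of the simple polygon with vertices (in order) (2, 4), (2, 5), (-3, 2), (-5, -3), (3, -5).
Area = 48

Shoelace formula: Area = (1/2) |Σ_i (x_i · y_{i+1} − x_{i+1} · y_i)| (indices mod n). Compute each cross term:
  (2)(5) − (2)(4) = 2
  (2)(2) − (-3)(5) = 19
  (-3)(-3) − (-5)(2) = 19
  (-5)(-5) − (3)(-3) = 34
  (3)(4) − (2)(-5) = 22
Sum = 96, so (signed) Area = 96/2 = 48, |Area| = 48.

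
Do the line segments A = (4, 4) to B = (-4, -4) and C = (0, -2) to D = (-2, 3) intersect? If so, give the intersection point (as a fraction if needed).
Yes; intersection at (-4/7, -4/7) (t = 4/7 on AB, s = 2/7 on CD)

Parametrize AB as A + t(B − A) = (4 + -8 t, 4 + -8 t) and CD as C + s(D − C) = (0 + -2 s, -2 + 5 s). Solve the linear system for (t, s). Determinant = 56 ≠ 0, so a unique intersection of the containing lines exists. Solution: t = 4/7, s = 2/7 — both in [0, 1], so the segments cross. Intersection point: (-4/7, -4/7).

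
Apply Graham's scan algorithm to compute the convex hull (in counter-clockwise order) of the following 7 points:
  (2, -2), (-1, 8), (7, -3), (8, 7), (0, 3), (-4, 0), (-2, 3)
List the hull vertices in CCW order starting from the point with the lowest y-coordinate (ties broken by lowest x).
Hull (CCW) = [(7, -3), (8, 7), (-1, 8), (-4, 0), (2, -2)]

Graham scan procedure:
  1. Find the pivot p₀ = point with lowest y (tie → lowest x): (7, -3).
  2. Sort the remaining points by polar angle around p₀.
  3. Walk through sorted points, maintaining a stack; pop the top while the last three entries make a non-left turn (cross product ≤ 0).
  4. Final stack is the convex hull in CCW order: (7, -3), (8, 7), (-1, 8), (-4, 0), (2, -2).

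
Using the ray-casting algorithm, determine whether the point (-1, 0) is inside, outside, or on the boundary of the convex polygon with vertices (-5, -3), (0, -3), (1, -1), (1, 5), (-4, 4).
The point (-1, 0) lies strictly inside the polygon

Cast a horizontal ray to the right from the query point and count how many polygon edges it crosses (each edge strictly once or zero times, handled with the usual half-open convention). 
Parity of crossings → odd ⇒ inside.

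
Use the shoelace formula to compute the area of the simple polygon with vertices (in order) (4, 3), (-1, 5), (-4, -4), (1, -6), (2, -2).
Area = 99/2

Shoelace formula: Area = (1/2) |Σ_i (x_i · y_{i+1} − x_{i+1} · y_i)| (indices mod n). Compute each cross term:
  (4)(5) − (-1)(3) = 23
  (-1)(-4) − (-4)(5) = 24
  (-4)(-6) − (1)(-4) = 28
  (1)(-2) − (2)(-6) = 10
  (2)(3) − (4)(-2) = 14
Sum = 99, so (signed) Area = 99/2 = 99/2, |Area| = 99/2.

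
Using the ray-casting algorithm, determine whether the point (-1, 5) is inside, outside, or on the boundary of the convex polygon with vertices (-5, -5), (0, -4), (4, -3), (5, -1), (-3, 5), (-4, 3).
The point (-1, 5) lies strictly outside the polygon

Cast a horizontal ray to the right from the query point and count how many polygon edges it crosses (each edge strictly once or zero times, handled with the usual half-open convention). 
Parity of crossings → even ⇒ outside.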